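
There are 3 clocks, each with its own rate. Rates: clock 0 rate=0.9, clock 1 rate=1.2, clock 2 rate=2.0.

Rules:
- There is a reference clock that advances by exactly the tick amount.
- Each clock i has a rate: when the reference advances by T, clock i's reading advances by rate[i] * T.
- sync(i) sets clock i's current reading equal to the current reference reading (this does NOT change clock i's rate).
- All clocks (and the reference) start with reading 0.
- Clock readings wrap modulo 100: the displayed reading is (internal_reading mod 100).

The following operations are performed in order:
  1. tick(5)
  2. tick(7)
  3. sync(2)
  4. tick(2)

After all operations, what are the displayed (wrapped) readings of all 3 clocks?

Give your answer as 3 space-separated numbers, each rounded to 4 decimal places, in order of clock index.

Answer: 12.6000 16.8000 16.0000

Derivation:
After op 1 tick(5): ref=5.0000 raw=[4.5000 6.0000 10.0000]
After op 2 tick(7): ref=12.0000 raw=[10.8000 14.4000 24.0000]
After op 3 sync(2): ref=12.0000 raw=[10.8000 14.4000 12.0000]
After op 4 tick(2): ref=14.0000 raw=[12.6000 16.8000 16.0000]
Wrap final raw readings (mod 100): 12.6000 mod 100 = 12.6000; 16.8000 mod 100 = 16.8000; 16.0000 mod 100 = 16.0000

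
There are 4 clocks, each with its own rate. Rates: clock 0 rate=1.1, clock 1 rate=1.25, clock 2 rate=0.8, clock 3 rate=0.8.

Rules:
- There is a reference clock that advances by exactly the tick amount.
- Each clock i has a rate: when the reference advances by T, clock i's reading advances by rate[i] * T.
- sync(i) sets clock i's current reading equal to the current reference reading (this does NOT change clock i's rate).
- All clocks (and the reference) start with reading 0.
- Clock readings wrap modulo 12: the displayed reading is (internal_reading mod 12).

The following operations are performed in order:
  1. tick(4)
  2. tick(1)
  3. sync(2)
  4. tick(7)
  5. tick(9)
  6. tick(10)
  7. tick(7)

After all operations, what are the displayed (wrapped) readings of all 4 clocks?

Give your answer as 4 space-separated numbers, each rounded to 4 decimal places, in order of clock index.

After op 1 tick(4): ref=4.0000 raw=[4.4000 5.0000 3.2000 3.2000]
After op 2 tick(1): ref=5.0000 raw=[5.5000 6.2500 4.0000 4.0000]
After op 3 sync(2): ref=5.0000 raw=[5.5000 6.2500 5.0000 4.0000]
After op 4 tick(7): ref=12.0000 raw=[13.2000 15.0000 10.6000 9.6000]
After op 5 tick(9): ref=21.0000 raw=[23.1000 26.2500 17.8000 16.8000]
After op 6 tick(10): ref=31.0000 raw=[34.1000 38.7500 25.8000 24.8000]
After op 7 tick(7): ref=38.0000 raw=[41.8000 47.5000 31.4000 30.4000]
Wrap final raw readings (mod 12): 41.8000 mod 12 = 5.8000; 47.5000 mod 12 = 11.5000; 31.4000 mod 12 = 7.4000; 30.4000 mod 12 = 6.4000

Answer: 5.8000 11.5000 7.4000 6.4000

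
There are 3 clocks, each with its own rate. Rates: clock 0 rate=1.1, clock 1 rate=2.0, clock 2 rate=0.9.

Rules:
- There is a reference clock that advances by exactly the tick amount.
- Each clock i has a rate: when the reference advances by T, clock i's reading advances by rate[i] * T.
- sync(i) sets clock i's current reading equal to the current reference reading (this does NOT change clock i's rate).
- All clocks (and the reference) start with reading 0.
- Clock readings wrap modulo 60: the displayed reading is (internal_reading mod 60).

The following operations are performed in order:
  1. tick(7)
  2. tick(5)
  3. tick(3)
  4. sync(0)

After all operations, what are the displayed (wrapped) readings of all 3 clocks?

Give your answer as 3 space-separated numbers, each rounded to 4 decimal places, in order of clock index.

Answer: 15.0000 30.0000 13.5000

Derivation:
After op 1 tick(7): ref=7.0000 raw=[7.7000 14.0000 6.3000]
After op 2 tick(5): ref=12.0000 raw=[13.2000 24.0000 10.8000]
After op 3 tick(3): ref=15.0000 raw=[16.5000 30.0000 13.5000]
After op 4 sync(0): ref=15.0000 raw=[15.0000 30.0000 13.5000]
Wrap final raw readings (mod 60): 15.0000 mod 60 = 15.0000; 30.0000 mod 60 = 30.0000; 13.5000 mod 60 = 13.5000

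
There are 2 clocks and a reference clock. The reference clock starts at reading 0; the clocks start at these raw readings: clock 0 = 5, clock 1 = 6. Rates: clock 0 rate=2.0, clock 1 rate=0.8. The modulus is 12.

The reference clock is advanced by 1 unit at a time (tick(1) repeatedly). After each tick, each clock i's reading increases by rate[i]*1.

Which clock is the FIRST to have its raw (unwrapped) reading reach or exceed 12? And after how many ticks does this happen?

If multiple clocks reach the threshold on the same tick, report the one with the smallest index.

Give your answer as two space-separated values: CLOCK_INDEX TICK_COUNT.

Answer: 0 4

Derivation:
clock 0: start=5, rate=2.0, needs 12-5 = 7; ticks = ceil(7/2.0) = ceil(3.5000) = 4; reading at tick 4 = 5 + 2.0*4 = 13.0000
clock 1: start=6, rate=0.8, needs 12-6 = 6; ticks = ceil(6/0.8) = ceil(7.5000) = 8; reading at tick 8 = 6 + 0.8*8 = 12.4000
Minimum tick count = 4; winners = [0]; smallest index = 0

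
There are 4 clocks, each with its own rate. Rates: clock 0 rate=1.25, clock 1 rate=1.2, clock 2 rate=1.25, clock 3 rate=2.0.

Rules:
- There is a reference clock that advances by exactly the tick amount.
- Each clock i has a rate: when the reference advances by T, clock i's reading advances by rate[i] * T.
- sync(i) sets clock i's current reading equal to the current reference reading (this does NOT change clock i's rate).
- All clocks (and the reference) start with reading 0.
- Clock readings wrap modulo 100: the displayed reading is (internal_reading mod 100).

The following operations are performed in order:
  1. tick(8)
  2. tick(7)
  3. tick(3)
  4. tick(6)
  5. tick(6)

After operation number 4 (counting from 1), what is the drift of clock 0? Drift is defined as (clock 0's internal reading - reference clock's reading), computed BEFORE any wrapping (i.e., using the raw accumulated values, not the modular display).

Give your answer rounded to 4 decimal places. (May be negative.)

Answer: 6.0000

Derivation:
After op 1 tick(8): ref=8.0000 raw=[10.0000 9.6000 10.0000 16.0000]
After op 2 tick(7): ref=15.0000 raw=[18.7500 18.0000 18.7500 30.0000]
After op 3 tick(3): ref=18.0000 raw=[22.5000 21.6000 22.5000 36.0000]
After op 4 tick(6): ref=24.0000 raw=[30.0000 28.8000 30.0000 48.0000]
Drift of clock 0 after op 4: 30.0000 - 24.0000 = 6.0000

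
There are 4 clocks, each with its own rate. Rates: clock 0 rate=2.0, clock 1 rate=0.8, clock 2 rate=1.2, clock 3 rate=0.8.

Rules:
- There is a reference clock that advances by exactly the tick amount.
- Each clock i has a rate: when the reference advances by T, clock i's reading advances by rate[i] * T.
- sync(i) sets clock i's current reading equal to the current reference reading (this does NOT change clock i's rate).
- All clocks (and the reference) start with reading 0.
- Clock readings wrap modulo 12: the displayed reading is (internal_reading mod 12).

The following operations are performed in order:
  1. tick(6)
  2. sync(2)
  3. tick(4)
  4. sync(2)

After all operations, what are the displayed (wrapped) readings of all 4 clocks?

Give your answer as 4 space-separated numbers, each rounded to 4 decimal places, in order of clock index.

Answer: 8.0000 8.0000 10.0000 8.0000

Derivation:
After op 1 tick(6): ref=6.0000 raw=[12.0000 4.8000 7.2000 4.8000]
After op 2 sync(2): ref=6.0000 raw=[12.0000 4.8000 6.0000 4.8000]
After op 3 tick(4): ref=10.0000 raw=[20.0000 8.0000 10.8000 8.0000]
After op 4 sync(2): ref=10.0000 raw=[20.0000 8.0000 10.0000 8.0000]
Wrap final raw readings (mod 12): 20.0000 mod 12 = 8.0000; 8.0000 mod 12 = 8.0000; 10.0000 mod 12 = 10.0000; 8.0000 mod 12 = 8.0000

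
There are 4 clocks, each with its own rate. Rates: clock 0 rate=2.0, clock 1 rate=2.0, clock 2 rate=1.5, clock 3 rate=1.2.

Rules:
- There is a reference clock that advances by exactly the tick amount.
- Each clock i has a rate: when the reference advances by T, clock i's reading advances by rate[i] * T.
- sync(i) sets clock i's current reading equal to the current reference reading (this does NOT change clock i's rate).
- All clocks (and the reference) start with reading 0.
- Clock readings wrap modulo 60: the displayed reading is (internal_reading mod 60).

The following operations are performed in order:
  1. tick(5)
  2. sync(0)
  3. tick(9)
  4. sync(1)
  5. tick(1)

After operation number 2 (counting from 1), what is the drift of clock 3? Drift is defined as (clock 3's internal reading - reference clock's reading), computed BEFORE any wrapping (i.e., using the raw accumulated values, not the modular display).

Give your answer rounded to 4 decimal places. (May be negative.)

After op 1 tick(5): ref=5.0000 raw=[10.0000 10.0000 7.5000 6.0000]
After op 2 sync(0): ref=5.0000 raw=[5.0000 10.0000 7.5000 6.0000]
Drift of clock 3 after op 2: 6.0000 - 5.0000 = 1.0000

Answer: 1.0000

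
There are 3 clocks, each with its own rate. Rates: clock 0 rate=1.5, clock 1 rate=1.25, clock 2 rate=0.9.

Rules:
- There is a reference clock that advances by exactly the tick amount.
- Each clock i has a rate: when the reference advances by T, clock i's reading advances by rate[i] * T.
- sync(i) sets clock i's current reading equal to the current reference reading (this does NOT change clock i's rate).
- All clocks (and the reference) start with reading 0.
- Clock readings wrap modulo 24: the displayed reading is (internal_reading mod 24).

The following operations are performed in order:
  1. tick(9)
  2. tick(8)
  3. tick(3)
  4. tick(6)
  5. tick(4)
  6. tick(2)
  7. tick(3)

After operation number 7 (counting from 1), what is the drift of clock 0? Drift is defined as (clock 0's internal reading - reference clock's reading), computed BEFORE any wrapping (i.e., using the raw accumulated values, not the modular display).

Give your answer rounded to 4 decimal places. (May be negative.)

After op 1 tick(9): ref=9.0000 raw=[13.5000 11.2500 8.1000]
After op 2 tick(8): ref=17.0000 raw=[25.5000 21.2500 15.3000]
After op 3 tick(3): ref=20.0000 raw=[30.0000 25.0000 18.0000]
After op 4 tick(6): ref=26.0000 raw=[39.0000 32.5000 23.4000]
After op 5 tick(4): ref=30.0000 raw=[45.0000 37.5000 27.0000]
After op 6 tick(2): ref=32.0000 raw=[48.0000 40.0000 28.8000]
After op 7 tick(3): ref=35.0000 raw=[52.5000 43.7500 31.5000]
Drift of clock 0 after op 7: 52.5000 - 35.0000 = 17.5000

Answer: 17.5000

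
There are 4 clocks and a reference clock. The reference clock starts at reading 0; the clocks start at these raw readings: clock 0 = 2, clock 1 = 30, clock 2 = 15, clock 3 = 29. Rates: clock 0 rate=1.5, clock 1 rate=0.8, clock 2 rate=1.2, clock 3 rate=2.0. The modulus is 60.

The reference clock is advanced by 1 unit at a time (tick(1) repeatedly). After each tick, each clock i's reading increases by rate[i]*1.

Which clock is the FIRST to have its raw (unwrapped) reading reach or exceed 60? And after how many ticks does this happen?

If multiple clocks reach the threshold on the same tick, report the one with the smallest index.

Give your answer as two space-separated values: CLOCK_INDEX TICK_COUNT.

clock 0: start=2, rate=1.5, needs 60-2 = 58; ticks = ceil(58/1.5) = ceil(38.6667) = 39; reading at tick 39 = 2 + 1.5*39 = 60.5000
clock 1: start=30, rate=0.8, needs 60-30 = 30; ticks = ceil(30/0.8) = ceil(37.5000) = 38; reading at tick 38 = 30 + 0.8*38 = 60.4000
clock 2: start=15, rate=1.2, needs 60-15 = 45; ticks = ceil(45/1.2) = ceil(37.5000) = 38; reading at tick 38 = 15 + 1.2*38 = 60.6000
clock 3: start=29, rate=2.0, needs 60-29 = 31; ticks = ceil(31/2.0) = ceil(15.5000) = 16; reading at tick 16 = 29 + 2.0*16 = 61.0000
Minimum tick count = 16; winners = [3]; smallest index = 3

Answer: 3 16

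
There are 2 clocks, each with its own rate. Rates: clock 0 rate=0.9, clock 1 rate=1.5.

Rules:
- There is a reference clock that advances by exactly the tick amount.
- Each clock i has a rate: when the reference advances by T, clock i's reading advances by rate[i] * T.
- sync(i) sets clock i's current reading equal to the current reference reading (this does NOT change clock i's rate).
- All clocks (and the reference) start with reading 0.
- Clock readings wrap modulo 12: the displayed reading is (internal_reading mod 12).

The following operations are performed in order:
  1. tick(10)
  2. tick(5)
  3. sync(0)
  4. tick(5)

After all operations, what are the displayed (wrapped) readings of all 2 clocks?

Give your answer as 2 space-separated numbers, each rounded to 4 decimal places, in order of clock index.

After op 1 tick(10): ref=10.0000 raw=[9.0000 15.0000]
After op 2 tick(5): ref=15.0000 raw=[13.5000 22.5000]
After op 3 sync(0): ref=15.0000 raw=[15.0000 22.5000]
After op 4 tick(5): ref=20.0000 raw=[19.5000 30.0000]
Wrap final raw readings (mod 12): 19.5000 mod 12 = 7.5000; 30.0000 mod 12 = 6.0000

Answer: 7.5000 6.0000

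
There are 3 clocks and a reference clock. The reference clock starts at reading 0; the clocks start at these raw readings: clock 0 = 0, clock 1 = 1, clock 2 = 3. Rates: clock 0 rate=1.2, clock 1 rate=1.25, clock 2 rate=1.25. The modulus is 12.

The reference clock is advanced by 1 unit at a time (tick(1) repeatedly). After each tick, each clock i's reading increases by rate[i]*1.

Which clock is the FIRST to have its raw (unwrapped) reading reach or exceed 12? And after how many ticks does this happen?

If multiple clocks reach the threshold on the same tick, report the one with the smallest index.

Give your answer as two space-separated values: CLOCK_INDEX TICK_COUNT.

clock 0: start=0, rate=1.2, needs 12-0 = 12; ticks = ceil(12/1.2) = ceil(10.0000) = 10; reading at tick 10 = 0 + 1.2*10 = 12.0000
clock 1: start=1, rate=1.25, needs 12-1 = 11; ticks = ceil(11/1.25) = ceil(8.8000) = 9; reading at tick 9 = 1 + 1.25*9 = 12.2500
clock 2: start=3, rate=1.25, needs 12-3 = 9; ticks = ceil(9/1.25) = ceil(7.2000) = 8; reading at tick 8 = 3 + 1.25*8 = 13.0000
Minimum tick count = 8; winners = [2]; smallest index = 2

Answer: 2 8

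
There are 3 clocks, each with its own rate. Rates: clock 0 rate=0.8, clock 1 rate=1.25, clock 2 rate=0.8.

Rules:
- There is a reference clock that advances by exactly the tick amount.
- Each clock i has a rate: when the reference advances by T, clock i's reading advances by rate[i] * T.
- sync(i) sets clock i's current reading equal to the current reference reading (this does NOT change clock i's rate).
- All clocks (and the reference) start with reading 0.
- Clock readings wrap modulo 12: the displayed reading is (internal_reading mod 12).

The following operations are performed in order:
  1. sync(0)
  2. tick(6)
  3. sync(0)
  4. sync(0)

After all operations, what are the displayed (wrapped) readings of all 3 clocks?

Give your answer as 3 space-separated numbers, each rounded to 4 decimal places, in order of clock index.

Answer: 6.0000 7.5000 4.8000

Derivation:
After op 1 sync(0): ref=0.0000 raw=[0.0000 0.0000 0.0000]
After op 2 tick(6): ref=6.0000 raw=[4.8000 7.5000 4.8000]
After op 3 sync(0): ref=6.0000 raw=[6.0000 7.5000 4.8000]
After op 4 sync(0): ref=6.0000 raw=[6.0000 7.5000 4.8000]
Wrap final raw readings (mod 12): 6.0000 mod 12 = 6.0000; 7.5000 mod 12 = 7.5000; 4.8000 mod 12 = 4.8000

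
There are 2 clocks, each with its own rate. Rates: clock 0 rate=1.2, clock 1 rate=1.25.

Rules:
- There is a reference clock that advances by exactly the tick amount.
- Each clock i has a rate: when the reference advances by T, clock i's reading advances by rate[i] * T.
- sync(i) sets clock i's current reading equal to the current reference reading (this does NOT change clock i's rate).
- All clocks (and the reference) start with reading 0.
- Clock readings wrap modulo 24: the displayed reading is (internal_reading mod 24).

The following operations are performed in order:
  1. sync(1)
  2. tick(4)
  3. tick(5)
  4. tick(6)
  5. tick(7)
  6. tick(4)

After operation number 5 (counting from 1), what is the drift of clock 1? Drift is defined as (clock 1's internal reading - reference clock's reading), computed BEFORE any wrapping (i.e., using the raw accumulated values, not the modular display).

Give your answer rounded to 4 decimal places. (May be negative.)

After op 1 sync(1): ref=0.0000 raw=[0.0000 0.0000]
After op 2 tick(4): ref=4.0000 raw=[4.8000 5.0000]
After op 3 tick(5): ref=9.0000 raw=[10.8000 11.2500]
After op 4 tick(6): ref=15.0000 raw=[18.0000 18.7500]
After op 5 tick(7): ref=22.0000 raw=[26.4000 27.5000]
Drift of clock 1 after op 5: 27.5000 - 22.0000 = 5.5000

Answer: 5.5000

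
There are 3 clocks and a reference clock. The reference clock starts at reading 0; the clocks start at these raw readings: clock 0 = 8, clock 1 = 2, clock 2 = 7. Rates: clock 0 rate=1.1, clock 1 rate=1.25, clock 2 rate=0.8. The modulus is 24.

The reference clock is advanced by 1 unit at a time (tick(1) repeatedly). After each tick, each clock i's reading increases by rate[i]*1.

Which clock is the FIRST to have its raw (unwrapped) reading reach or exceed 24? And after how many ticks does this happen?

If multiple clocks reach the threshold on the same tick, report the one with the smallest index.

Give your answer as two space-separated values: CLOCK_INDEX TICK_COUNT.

Answer: 0 15

Derivation:
clock 0: start=8, rate=1.1, needs 24-8 = 16; ticks = ceil(16/1.1) = ceil(14.5455) = 15; reading at tick 15 = 8 + 1.1*15 = 24.5000
clock 1: start=2, rate=1.25, needs 24-2 = 22; ticks = ceil(22/1.25) = ceil(17.6000) = 18; reading at tick 18 = 2 + 1.25*18 = 24.5000
clock 2: start=7, rate=0.8, needs 24-7 = 17; ticks = ceil(17/0.8) = ceil(21.2500) = 22; reading at tick 22 = 7 + 0.8*22 = 24.6000
Minimum tick count = 15; winners = [0]; smallest index = 0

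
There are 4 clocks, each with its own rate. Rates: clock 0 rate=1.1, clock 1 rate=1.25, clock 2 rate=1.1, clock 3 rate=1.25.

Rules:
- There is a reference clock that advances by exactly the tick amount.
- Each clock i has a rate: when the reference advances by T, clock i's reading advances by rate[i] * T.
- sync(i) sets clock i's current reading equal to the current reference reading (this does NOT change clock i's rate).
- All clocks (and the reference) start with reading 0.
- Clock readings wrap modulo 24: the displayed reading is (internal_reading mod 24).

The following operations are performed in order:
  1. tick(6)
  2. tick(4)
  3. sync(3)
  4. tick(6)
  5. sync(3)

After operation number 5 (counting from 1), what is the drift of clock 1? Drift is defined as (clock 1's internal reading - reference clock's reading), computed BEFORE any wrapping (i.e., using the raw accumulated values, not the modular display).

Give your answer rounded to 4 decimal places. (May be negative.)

Answer: 4.0000

Derivation:
After op 1 tick(6): ref=6.0000 raw=[6.6000 7.5000 6.6000 7.5000]
After op 2 tick(4): ref=10.0000 raw=[11.0000 12.5000 11.0000 12.5000]
After op 3 sync(3): ref=10.0000 raw=[11.0000 12.5000 11.0000 10.0000]
After op 4 tick(6): ref=16.0000 raw=[17.6000 20.0000 17.6000 17.5000]
After op 5 sync(3): ref=16.0000 raw=[17.6000 20.0000 17.6000 16.0000]
Drift of clock 1 after op 5: 20.0000 - 16.0000 = 4.0000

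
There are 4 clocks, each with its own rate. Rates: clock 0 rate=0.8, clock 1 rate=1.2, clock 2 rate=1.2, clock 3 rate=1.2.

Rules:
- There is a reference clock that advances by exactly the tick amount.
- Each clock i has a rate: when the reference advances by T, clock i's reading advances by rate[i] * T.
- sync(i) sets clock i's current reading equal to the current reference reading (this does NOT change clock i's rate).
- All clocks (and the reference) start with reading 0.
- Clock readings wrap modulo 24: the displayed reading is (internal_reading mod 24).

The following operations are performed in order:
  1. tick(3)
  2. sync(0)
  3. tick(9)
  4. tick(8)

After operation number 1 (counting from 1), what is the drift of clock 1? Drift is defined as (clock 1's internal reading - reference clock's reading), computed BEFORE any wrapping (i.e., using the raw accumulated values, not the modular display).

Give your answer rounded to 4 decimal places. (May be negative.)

Answer: 0.6000

Derivation:
After op 1 tick(3): ref=3.0000 raw=[2.4000 3.6000 3.6000 3.6000]
Drift of clock 1 after op 1: 3.6000 - 3.0000 = 0.6000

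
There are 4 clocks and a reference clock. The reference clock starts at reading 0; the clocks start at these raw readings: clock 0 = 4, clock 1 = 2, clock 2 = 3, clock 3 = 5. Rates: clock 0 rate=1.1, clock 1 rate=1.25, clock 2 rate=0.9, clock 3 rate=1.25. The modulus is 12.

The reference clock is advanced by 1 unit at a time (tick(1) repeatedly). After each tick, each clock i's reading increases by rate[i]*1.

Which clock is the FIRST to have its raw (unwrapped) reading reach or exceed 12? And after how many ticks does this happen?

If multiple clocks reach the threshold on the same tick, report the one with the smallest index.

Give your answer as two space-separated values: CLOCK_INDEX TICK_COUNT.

clock 0: start=4, rate=1.1, needs 12-4 = 8; ticks = ceil(8/1.1) = ceil(7.2727) = 8; reading at tick 8 = 4 + 1.1*8 = 12.8000
clock 1: start=2, rate=1.25, needs 12-2 = 10; ticks = ceil(10/1.25) = ceil(8.0000) = 8; reading at tick 8 = 2 + 1.25*8 = 12.0000
clock 2: start=3, rate=0.9, needs 12-3 = 9; ticks = ceil(9/0.9) = ceil(10.0000) = 10; reading at tick 10 = 3 + 0.9*10 = 12.0000
clock 3: start=5, rate=1.25, needs 12-5 = 7; ticks = ceil(7/1.25) = ceil(5.6000) = 6; reading at tick 6 = 5 + 1.25*6 = 12.5000
Minimum tick count = 6; winners = [3]; smallest index = 3

Answer: 3 6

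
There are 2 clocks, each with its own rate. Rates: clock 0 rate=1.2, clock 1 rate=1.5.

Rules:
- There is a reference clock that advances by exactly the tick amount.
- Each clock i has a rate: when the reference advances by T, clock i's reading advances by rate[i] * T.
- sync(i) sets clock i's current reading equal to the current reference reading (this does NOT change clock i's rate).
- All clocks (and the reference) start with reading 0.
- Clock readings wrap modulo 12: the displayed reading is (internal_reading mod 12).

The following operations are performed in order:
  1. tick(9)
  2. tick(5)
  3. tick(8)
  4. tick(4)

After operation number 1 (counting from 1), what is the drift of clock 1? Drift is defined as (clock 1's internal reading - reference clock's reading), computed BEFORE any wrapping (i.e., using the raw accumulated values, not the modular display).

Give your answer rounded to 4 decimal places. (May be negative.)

After op 1 tick(9): ref=9.0000 raw=[10.8000 13.5000]
Drift of clock 1 after op 1: 13.5000 - 9.0000 = 4.5000

Answer: 4.5000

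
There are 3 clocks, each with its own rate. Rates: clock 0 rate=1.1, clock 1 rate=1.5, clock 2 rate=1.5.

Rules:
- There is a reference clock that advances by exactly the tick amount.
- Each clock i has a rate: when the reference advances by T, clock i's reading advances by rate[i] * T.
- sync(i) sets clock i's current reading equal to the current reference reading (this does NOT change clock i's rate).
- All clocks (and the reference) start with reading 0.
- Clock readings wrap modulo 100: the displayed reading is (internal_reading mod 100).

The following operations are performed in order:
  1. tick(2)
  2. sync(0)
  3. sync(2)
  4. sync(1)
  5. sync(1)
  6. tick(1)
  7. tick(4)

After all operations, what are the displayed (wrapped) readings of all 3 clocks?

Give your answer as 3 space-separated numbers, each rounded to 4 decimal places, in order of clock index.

Answer: 7.5000 9.5000 9.5000

Derivation:
After op 1 tick(2): ref=2.0000 raw=[2.2000 3.0000 3.0000]
After op 2 sync(0): ref=2.0000 raw=[2.0000 3.0000 3.0000]
After op 3 sync(2): ref=2.0000 raw=[2.0000 3.0000 2.0000]
After op 4 sync(1): ref=2.0000 raw=[2.0000 2.0000 2.0000]
After op 5 sync(1): ref=2.0000 raw=[2.0000 2.0000 2.0000]
After op 6 tick(1): ref=3.0000 raw=[3.1000 3.5000 3.5000]
After op 7 tick(4): ref=7.0000 raw=[7.5000 9.5000 9.5000]
Wrap final raw readings (mod 100): 7.5000 mod 100 = 7.5000; 9.5000 mod 100 = 9.5000; 9.5000 mod 100 = 9.5000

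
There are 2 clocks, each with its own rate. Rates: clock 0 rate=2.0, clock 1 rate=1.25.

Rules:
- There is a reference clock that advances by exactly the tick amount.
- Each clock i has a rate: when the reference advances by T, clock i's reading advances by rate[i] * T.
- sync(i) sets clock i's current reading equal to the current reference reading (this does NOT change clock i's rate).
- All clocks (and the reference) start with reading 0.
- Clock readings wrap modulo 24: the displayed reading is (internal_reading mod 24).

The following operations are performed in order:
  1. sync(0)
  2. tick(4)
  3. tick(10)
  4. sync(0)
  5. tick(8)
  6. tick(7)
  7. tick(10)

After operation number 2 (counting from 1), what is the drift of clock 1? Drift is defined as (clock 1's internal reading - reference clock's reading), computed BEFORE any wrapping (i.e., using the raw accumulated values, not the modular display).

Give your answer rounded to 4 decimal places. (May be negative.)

Answer: 1.0000

Derivation:
After op 1 sync(0): ref=0.0000 raw=[0.0000 0.0000]
After op 2 tick(4): ref=4.0000 raw=[8.0000 5.0000]
Drift of clock 1 after op 2: 5.0000 - 4.0000 = 1.0000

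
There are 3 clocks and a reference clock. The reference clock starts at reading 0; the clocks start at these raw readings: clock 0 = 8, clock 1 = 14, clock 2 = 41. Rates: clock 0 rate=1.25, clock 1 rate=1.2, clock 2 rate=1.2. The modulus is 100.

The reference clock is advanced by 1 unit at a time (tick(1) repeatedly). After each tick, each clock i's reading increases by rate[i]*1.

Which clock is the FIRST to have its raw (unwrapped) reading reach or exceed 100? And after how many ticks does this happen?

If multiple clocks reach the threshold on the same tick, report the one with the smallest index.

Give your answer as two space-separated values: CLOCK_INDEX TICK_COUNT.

clock 0: start=8, rate=1.25, needs 100-8 = 92; ticks = ceil(92/1.25) = ceil(73.6000) = 74; reading at tick 74 = 8 + 1.25*74 = 100.5000
clock 1: start=14, rate=1.2, needs 100-14 = 86; ticks = ceil(86/1.2) = ceil(71.6667) = 72; reading at tick 72 = 14 + 1.2*72 = 100.4000
clock 2: start=41, rate=1.2, needs 100-41 = 59; ticks = ceil(59/1.2) = ceil(49.1667) = 50; reading at tick 50 = 41 + 1.2*50 = 101.0000
Minimum tick count = 50; winners = [2]; smallest index = 2

Answer: 2 50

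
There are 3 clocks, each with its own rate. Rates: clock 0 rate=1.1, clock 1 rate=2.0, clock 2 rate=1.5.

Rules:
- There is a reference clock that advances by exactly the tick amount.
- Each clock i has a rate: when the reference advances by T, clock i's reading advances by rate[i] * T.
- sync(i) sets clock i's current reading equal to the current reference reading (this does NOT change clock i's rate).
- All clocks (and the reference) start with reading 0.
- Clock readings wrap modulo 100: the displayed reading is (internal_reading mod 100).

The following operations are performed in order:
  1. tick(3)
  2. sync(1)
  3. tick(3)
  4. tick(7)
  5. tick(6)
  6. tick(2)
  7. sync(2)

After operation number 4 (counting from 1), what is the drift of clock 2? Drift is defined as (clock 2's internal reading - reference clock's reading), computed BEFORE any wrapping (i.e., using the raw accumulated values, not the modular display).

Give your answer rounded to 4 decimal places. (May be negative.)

After op 1 tick(3): ref=3.0000 raw=[3.3000 6.0000 4.5000]
After op 2 sync(1): ref=3.0000 raw=[3.3000 3.0000 4.5000]
After op 3 tick(3): ref=6.0000 raw=[6.6000 9.0000 9.0000]
After op 4 tick(7): ref=13.0000 raw=[14.3000 23.0000 19.5000]
Drift of clock 2 after op 4: 19.5000 - 13.0000 = 6.5000

Answer: 6.5000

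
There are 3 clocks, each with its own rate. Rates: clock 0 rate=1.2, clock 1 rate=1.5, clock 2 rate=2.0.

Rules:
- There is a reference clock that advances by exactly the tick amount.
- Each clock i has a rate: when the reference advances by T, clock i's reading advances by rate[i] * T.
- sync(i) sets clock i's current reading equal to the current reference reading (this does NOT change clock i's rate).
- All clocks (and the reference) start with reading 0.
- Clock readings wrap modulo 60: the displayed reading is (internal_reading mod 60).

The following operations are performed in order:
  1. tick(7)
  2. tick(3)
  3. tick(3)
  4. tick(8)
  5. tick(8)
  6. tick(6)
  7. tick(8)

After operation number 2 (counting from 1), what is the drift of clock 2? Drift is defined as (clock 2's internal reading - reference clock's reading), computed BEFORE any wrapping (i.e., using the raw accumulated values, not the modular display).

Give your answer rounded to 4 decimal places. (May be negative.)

Answer: 10.0000

Derivation:
After op 1 tick(7): ref=7.0000 raw=[8.4000 10.5000 14.0000]
After op 2 tick(3): ref=10.0000 raw=[12.0000 15.0000 20.0000]
Drift of clock 2 after op 2: 20.0000 - 10.0000 = 10.0000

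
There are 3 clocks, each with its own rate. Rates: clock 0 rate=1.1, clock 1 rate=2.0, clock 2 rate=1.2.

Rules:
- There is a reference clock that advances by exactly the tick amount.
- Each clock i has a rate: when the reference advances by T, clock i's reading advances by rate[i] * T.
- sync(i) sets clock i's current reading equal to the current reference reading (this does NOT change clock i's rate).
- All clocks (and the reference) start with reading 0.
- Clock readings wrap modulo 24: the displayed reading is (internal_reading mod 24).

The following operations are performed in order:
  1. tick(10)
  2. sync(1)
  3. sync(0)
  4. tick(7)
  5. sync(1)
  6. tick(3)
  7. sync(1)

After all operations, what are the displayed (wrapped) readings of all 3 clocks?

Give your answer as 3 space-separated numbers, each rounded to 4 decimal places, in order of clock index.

Answer: 21.0000 20.0000 0.0000

Derivation:
After op 1 tick(10): ref=10.0000 raw=[11.0000 20.0000 12.0000]
After op 2 sync(1): ref=10.0000 raw=[11.0000 10.0000 12.0000]
After op 3 sync(0): ref=10.0000 raw=[10.0000 10.0000 12.0000]
After op 4 tick(7): ref=17.0000 raw=[17.7000 24.0000 20.4000]
After op 5 sync(1): ref=17.0000 raw=[17.7000 17.0000 20.4000]
After op 6 tick(3): ref=20.0000 raw=[21.0000 23.0000 24.0000]
After op 7 sync(1): ref=20.0000 raw=[21.0000 20.0000 24.0000]
Wrap final raw readings (mod 24): 21.0000 mod 24 = 21.0000; 20.0000 mod 24 = 20.0000; 24.0000 mod 24 = 0.0000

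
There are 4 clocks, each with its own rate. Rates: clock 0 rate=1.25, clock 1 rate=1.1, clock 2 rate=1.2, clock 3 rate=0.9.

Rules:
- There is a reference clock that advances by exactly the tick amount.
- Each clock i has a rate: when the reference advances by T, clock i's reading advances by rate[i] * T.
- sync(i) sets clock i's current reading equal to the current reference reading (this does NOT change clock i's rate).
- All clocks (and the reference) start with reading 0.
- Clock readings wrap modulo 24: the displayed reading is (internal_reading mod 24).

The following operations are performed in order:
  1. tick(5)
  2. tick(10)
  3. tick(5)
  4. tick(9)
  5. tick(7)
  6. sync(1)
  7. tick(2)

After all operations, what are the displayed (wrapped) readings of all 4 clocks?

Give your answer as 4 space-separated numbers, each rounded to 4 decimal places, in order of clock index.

Answer: 23.5000 14.2000 21.6000 10.2000

Derivation:
After op 1 tick(5): ref=5.0000 raw=[6.2500 5.5000 6.0000 4.5000]
After op 2 tick(10): ref=15.0000 raw=[18.7500 16.5000 18.0000 13.5000]
After op 3 tick(5): ref=20.0000 raw=[25.0000 22.0000 24.0000 18.0000]
After op 4 tick(9): ref=29.0000 raw=[36.2500 31.9000 34.8000 26.1000]
After op 5 tick(7): ref=36.0000 raw=[45.0000 39.6000 43.2000 32.4000]
After op 6 sync(1): ref=36.0000 raw=[45.0000 36.0000 43.2000 32.4000]
After op 7 tick(2): ref=38.0000 raw=[47.5000 38.2000 45.6000 34.2000]
Wrap final raw readings (mod 24): 47.5000 mod 24 = 23.5000; 38.2000 mod 24 = 14.2000; 45.6000 mod 24 = 21.6000; 34.2000 mod 24 = 10.2000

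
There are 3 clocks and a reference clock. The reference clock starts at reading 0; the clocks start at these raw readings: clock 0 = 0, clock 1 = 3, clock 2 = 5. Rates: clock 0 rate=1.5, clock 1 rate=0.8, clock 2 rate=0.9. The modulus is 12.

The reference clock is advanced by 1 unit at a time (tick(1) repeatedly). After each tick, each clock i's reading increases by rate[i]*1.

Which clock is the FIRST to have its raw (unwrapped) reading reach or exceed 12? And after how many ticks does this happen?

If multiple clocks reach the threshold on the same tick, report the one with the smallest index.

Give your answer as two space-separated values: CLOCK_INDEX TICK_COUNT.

Answer: 0 8

Derivation:
clock 0: start=0, rate=1.5, needs 12-0 = 12; ticks = ceil(12/1.5) = ceil(8.0000) = 8; reading at tick 8 = 0 + 1.5*8 = 12.0000
clock 1: start=3, rate=0.8, needs 12-3 = 9; ticks = ceil(9/0.8) = ceil(11.2500) = 12; reading at tick 12 = 3 + 0.8*12 = 12.6000
clock 2: start=5, rate=0.9, needs 12-5 = 7; ticks = ceil(7/0.9) = ceil(7.7778) = 8; reading at tick 8 = 5 + 0.9*8 = 12.2000
Minimum tick count = 8; winners = [0, 2]; smallest index = 0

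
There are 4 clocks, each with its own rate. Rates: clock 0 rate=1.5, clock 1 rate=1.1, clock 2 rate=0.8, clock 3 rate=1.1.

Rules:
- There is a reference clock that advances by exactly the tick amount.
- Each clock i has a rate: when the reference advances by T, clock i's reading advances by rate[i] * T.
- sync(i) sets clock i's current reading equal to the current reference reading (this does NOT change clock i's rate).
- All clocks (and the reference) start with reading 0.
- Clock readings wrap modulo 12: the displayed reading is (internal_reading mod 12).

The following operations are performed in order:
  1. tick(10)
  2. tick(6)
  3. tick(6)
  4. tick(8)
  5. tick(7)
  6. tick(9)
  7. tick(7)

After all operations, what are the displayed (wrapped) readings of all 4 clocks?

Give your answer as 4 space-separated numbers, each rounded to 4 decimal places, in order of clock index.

After op 1 tick(10): ref=10.0000 raw=[15.0000 11.0000 8.0000 11.0000]
After op 2 tick(6): ref=16.0000 raw=[24.0000 17.6000 12.8000 17.6000]
After op 3 tick(6): ref=22.0000 raw=[33.0000 24.2000 17.6000 24.2000]
After op 4 tick(8): ref=30.0000 raw=[45.0000 33.0000 24.0000 33.0000]
After op 5 tick(7): ref=37.0000 raw=[55.5000 40.7000 29.6000 40.7000]
After op 6 tick(9): ref=46.0000 raw=[69.0000 50.6000 36.8000 50.6000]
After op 7 tick(7): ref=53.0000 raw=[79.5000 58.3000 42.4000 58.3000]
Wrap final raw readings (mod 12): 79.5000 mod 12 = 7.5000; 58.3000 mod 12 = 10.3000; 42.4000 mod 12 = 6.4000; 58.3000 mod 12 = 10.3000

Answer: 7.5000 10.3000 6.4000 10.3000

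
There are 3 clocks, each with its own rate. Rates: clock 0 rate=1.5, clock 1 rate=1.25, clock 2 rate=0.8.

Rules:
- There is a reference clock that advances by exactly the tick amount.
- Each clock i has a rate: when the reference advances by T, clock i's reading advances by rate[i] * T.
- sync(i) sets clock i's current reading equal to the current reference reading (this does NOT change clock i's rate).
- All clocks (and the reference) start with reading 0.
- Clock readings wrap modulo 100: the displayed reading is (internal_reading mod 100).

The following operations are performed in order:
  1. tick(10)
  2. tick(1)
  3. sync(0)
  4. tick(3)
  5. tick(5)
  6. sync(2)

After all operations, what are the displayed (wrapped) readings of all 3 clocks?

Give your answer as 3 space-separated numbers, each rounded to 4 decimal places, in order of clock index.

After op 1 tick(10): ref=10.0000 raw=[15.0000 12.5000 8.0000]
After op 2 tick(1): ref=11.0000 raw=[16.5000 13.7500 8.8000]
After op 3 sync(0): ref=11.0000 raw=[11.0000 13.7500 8.8000]
After op 4 tick(3): ref=14.0000 raw=[15.5000 17.5000 11.2000]
After op 5 tick(5): ref=19.0000 raw=[23.0000 23.7500 15.2000]
After op 6 sync(2): ref=19.0000 raw=[23.0000 23.7500 19.0000]
Wrap final raw readings (mod 100): 23.0000 mod 100 = 23.0000; 23.7500 mod 100 = 23.7500; 19.0000 mod 100 = 19.0000

Answer: 23.0000 23.7500 19.0000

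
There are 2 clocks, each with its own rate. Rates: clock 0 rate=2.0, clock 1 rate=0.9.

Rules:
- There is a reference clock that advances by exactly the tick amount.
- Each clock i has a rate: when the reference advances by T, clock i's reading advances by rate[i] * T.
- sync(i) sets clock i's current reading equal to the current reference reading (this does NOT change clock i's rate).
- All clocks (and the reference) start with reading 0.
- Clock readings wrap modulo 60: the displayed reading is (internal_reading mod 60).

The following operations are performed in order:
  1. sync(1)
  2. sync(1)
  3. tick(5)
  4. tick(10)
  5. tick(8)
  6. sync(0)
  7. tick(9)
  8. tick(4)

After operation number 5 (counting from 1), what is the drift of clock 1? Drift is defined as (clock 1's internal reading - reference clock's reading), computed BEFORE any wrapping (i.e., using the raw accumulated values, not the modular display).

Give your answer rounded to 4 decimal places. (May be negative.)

Answer: -2.3000

Derivation:
After op 1 sync(1): ref=0.0000 raw=[0.0000 0.0000]
After op 2 sync(1): ref=0.0000 raw=[0.0000 0.0000]
After op 3 tick(5): ref=5.0000 raw=[10.0000 4.5000]
After op 4 tick(10): ref=15.0000 raw=[30.0000 13.5000]
After op 5 tick(8): ref=23.0000 raw=[46.0000 20.7000]
Drift of clock 1 after op 5: 20.7000 - 23.0000 = -2.3000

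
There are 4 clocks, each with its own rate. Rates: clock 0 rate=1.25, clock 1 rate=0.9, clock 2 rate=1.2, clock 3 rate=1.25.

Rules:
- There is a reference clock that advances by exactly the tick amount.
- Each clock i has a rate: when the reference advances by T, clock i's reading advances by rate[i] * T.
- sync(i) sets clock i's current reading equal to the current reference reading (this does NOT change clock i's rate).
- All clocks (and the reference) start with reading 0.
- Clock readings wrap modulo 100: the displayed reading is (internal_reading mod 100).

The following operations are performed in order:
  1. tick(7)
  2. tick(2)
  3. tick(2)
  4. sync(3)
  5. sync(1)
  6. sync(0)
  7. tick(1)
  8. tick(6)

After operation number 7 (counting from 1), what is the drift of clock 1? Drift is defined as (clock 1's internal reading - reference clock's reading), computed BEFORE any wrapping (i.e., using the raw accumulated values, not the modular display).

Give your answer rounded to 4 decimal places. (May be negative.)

After op 1 tick(7): ref=7.0000 raw=[8.7500 6.3000 8.4000 8.7500]
After op 2 tick(2): ref=9.0000 raw=[11.2500 8.1000 10.8000 11.2500]
After op 3 tick(2): ref=11.0000 raw=[13.7500 9.9000 13.2000 13.7500]
After op 4 sync(3): ref=11.0000 raw=[13.7500 9.9000 13.2000 11.0000]
After op 5 sync(1): ref=11.0000 raw=[13.7500 11.0000 13.2000 11.0000]
After op 6 sync(0): ref=11.0000 raw=[11.0000 11.0000 13.2000 11.0000]
After op 7 tick(1): ref=12.0000 raw=[12.2500 11.9000 14.4000 12.2500]
Drift of clock 1 after op 7: 11.9000 - 12.0000 = -0.1000

Answer: -0.1000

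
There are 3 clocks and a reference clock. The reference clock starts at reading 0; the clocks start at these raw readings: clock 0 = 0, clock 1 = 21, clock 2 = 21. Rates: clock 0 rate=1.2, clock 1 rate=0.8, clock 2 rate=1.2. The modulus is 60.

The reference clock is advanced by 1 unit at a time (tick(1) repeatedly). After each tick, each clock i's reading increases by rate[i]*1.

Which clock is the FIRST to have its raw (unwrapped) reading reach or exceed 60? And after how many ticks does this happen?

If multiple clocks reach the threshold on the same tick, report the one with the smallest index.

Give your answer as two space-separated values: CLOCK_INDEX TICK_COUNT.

Answer: 2 33

Derivation:
clock 0: start=0, rate=1.2, needs 60-0 = 60; ticks = ceil(60/1.2) = ceil(50.0000) = 50; reading at tick 50 = 0 + 1.2*50 = 60.0000
clock 1: start=21, rate=0.8, needs 60-21 = 39; ticks = ceil(39/0.8) = ceil(48.7500) = 49; reading at tick 49 = 21 + 0.8*49 = 60.2000
clock 2: start=21, rate=1.2, needs 60-21 = 39; ticks = ceil(39/1.2) = ceil(32.5000) = 33; reading at tick 33 = 21 + 1.2*33 = 60.6000
Minimum tick count = 33; winners = [2]; smallest index = 2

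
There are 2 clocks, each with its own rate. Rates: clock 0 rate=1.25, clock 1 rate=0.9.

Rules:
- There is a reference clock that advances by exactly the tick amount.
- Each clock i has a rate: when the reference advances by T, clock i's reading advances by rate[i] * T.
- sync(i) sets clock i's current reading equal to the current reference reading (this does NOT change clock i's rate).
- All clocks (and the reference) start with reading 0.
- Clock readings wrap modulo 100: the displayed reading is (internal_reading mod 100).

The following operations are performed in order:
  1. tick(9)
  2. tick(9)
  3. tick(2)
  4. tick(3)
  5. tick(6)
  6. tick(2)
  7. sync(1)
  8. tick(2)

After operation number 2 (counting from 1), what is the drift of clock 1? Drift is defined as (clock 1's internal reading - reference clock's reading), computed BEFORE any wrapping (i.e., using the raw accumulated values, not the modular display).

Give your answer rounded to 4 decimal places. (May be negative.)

After op 1 tick(9): ref=9.0000 raw=[11.2500 8.1000]
After op 2 tick(9): ref=18.0000 raw=[22.5000 16.2000]
Drift of clock 1 after op 2: 16.2000 - 18.0000 = -1.8000

Answer: -1.8000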